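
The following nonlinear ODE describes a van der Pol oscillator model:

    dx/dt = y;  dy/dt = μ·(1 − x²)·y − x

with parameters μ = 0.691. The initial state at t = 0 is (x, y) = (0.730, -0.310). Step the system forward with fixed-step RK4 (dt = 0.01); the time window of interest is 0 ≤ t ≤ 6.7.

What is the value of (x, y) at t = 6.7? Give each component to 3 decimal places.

t=0.000: state=(0.730, -0.310)
step 1 (dt=0.01): k1=(-0.310, -0.830), k2=(-0.314, -0.830), k3=(-0.314, -0.830), k4=(-0.318, -0.831); state += dt/6·(k1+2k2+2k3+k4)
t=0.010: state=(0.727, -0.318)
t=0.020: state=(0.724, -0.327)
t=0.030: state=(0.720, -0.335)
continuing one RK4 step at a time; state shown every 25 steps (Δt=0.25):
t=0.250: state=(0.626, -0.519)
t=0.500: state=(0.470, -0.733)
t=0.750: state=(0.260, -0.951)
t=1.000: state=(-0.005, -1.162)
t=1.250: state=(-0.318, -1.332)
t=1.500: state=(-0.661, -1.388)
t=1.750: state=(-0.996, -1.250)
t=2.000: state=(-1.269, -0.911)
t=2.250: state=(-1.442, -0.469)
t=2.500: state=(-1.506, -0.047)
t=2.750: state=(-1.472, 0.299)
t=3.000: state=(-1.362, 0.578)
t=3.250: state=(-1.186, 0.822)
t=3.500: state=(-0.951, 1.066)
t=3.750: state=(-0.651, 1.341)
t=4.000: state=(-0.277, 1.658)
t=4.250: state=(0.179, 1.981)
t=4.500: state=(0.702, 2.154)
t=4.750: state=(1.223, 1.931)
t=5.000: state=(1.630, 1.276)
t=5.250: state=(1.853, 0.523)
t=5.500: state=(1.908, -0.046)
t=5.750: state=(1.847, -0.411)
t=6.000: state=(1.712, -0.655)
t=6.250: state=(1.524, -0.850)
t=6.500: state=(1.287, -1.042)
t=6.700: state=(1.062, -1.218)

(x, y) = (1.062, -1.218)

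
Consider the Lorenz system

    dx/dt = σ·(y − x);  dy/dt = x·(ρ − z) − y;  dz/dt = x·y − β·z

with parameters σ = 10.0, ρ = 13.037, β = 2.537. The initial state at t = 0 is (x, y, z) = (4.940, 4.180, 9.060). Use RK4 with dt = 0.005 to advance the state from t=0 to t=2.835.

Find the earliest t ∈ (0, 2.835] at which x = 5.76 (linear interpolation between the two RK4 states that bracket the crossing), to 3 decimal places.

t = 0.189

t=0.000: state=(4.940, 4.180, 9.060)
step 1 (dt=0.005): k1=(-7.600, 15.466, -2.336), k2=(-7.023, 15.381, -2.210), k3=(-7.040, 15.385, -2.206), k4=(-6.479, 15.304, -2.078); state += dt/6·(k1+2k2+2k3+k4)
t=0.005: state=(4.905, 4.257, 9.049)
t=0.010: state=(4.875, 4.333, 9.039)
t=0.015: state=(4.851, 4.409, 9.031)
continuing one RK4 step at a time; state shown every 20 steps (Δt=0.1):
t=0.100: state=(4.999, 5.626, 9.153)
t=0.185: state=(5.723, 6.711, 9.921)
next step: t=0.190: state=(5.772, 6.766, 9.989) — x has crossed 5.76
linear interpolation between t=0.185 (5.72296) and t=0.190 (5.77249) → t≈0.189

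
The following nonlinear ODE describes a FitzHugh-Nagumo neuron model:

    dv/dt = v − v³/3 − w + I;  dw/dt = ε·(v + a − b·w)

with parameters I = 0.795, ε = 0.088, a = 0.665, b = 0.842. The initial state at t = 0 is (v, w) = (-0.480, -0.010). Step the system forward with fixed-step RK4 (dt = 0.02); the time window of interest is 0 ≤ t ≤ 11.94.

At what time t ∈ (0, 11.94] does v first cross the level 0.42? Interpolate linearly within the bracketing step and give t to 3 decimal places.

t = 1.342

t=0.000: state=(-0.480, -0.010)
step 1 (dt=0.02): k1=(0.362, 0.017), k2=(0.364, 0.017), k3=(0.365, 0.017), k4=(0.367, 0.018); state += dt/6·(k1+2k2+2k3+k4)
t=0.020: state=(-0.473, -0.010)
t=0.040: state=(-0.465, -0.009)
t=0.060: state=(-0.458, -0.009)
continuing one RK4 step at a time; state shown every 25 steps (Δt=0.5):
t=0.500: state=(-0.259, 0.003)
t=1.000: state=(0.081, 0.027)
t=1.340: state=(0.418, 0.053)
next step: t=1.360: state=(0.441, 0.055) — v has crossed 0.42
linear interpolation between t=1.340 (0.41783) and t=1.360 (0.44071) → t≈1.342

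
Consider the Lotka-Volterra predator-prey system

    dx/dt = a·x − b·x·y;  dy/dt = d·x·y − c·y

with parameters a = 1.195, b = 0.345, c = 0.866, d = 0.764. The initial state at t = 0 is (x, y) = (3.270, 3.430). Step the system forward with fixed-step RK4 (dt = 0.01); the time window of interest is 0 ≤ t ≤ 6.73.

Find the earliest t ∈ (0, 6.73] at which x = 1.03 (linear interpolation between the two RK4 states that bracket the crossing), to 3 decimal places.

t = 1.029

t=0.000: state=(3.270, 3.430)
step 1 (dt=0.01): k1=(0.038, 5.599), k2=(0.007, 5.645), k3=(0.006, 5.645), k4=(-0.026, 5.691); state += dt/6·(k1+2k2+2k3+k4)
t=0.010: state=(3.270, 3.486)
t=0.020: state=(3.269, 3.544)
t=0.030: state=(3.268, 3.602)
continuing one RK4 step at a time; state shown every 25 steps (Δt=0.25):
t=0.250: state=(3.063, 5.094)
t=0.500: state=(2.451, 6.981)
t=0.750: state=(1.696, 8.349)
t=1.000: state=(1.086, 8.739)
t=1.020: state=(1.047, 8.730)
next step: t=1.030: state=(1.029, 8.724) — x has crossed 1.03
linear interpolation between t=1.020 (1.04748) and t=1.030 (1.02864) → t≈1.029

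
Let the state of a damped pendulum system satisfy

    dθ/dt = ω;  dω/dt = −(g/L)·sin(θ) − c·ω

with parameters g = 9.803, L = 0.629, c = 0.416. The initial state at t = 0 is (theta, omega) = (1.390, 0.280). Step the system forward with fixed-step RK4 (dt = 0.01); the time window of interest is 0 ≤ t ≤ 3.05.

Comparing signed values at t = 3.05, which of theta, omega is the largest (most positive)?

largest component: omega

t=0.000: state=(1.390, 0.280)
step 1 (dt=0.01): k1=(0.280, -15.448), k2=(0.203, -15.419), k3=(0.203, -15.418), k4=(0.126, -15.389); state += dt/6·(k1+2k2+2k3+k4)
t=0.010: state=(1.392, 0.126)
t=0.020: state=(1.393, -0.028)
t=0.030: state=(1.391, -0.181)
continuing one RK4 step at a time; state shown every 10 steps (Δt=0.1):
t=0.100: state=(1.342, -1.230)
t=0.200: state=(1.148, -2.629)
t=0.300: state=(0.824, -3.796)
t=0.400: state=(0.403, -4.519)
t=0.500: state=(-0.058, -4.593)
t=0.600: state=(-0.492, -3.985)
t=0.700: state=(-0.838, -2.872)
t=0.800: state=(-1.058, -1.507)
t=0.900: state=(-1.138, -0.078)
t=1.000: state=(-1.076, 1.297)
t=1.100: state=(-0.883, 2.518)
t=1.200: state=(-0.582, 3.440)
t=1.300: state=(-0.211, 3.890)
t=1.400: state=(0.176, 3.754)
t=1.500: state=(0.521, 3.072)
t=1.600: state=(0.778, 2.014)
t=1.700: state=(0.918, 0.777)
t=1.800: state=(0.933, -0.483)
t=1.900: state=(0.825, -1.648)
t=2.000: state=(0.611, -2.591)
t=2.100: state=(0.319, -3.172)
t=2.200: state=(-0.008, -3.278)
t=2.300: state=(-0.320, -2.889)
t=2.400: state=(-0.572, -2.104)
t=2.500: state=(-0.733, -1.081)
t=2.600: state=(-0.786, 0.024)
t=2.700: state=(-0.730, 1.082)
t=2.800: state=(-0.575, 1.972)
t=2.900: state=(-0.345, 2.574)
t=3.000: state=(-0.074, 2.786)
t=3.050: state=(0.065, 2.732)
compare at T: theta=0.065, omega=2.732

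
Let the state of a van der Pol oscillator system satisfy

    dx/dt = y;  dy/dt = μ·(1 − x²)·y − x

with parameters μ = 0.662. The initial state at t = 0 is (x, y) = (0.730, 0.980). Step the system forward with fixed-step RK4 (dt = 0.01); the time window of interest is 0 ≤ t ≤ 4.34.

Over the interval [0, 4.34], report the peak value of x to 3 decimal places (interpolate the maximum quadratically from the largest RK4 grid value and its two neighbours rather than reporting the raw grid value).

t=0.000: state=(0.730, 0.980)
step 1 (dt=0.01): k1=(0.980, -0.427), k2=(0.978, -0.437), k3=(0.978, -0.437), k4=(0.976, -0.447); state += dt/6·(k1+2k2+2k3+k4)
t=0.010: state=(0.740, 0.976)
t=0.020: state=(0.750, 0.971)
t=0.030: state=(0.759, 0.966)
continuing one RK4 step at a time; state shown every 20 steps (Δt=0.2):
t=0.200: state=(0.915, 0.854)
t=0.400: state=(1.067, 0.657)
t=0.600: state=(1.175, 0.414)
t=0.800: state=(1.232, 0.156)
t=1.000: state=(1.237, -0.094)
t=1.200: state=(1.195, -0.325)
t=1.400: state=(1.109, -0.537)
t=1.600: state=(0.981, -0.739)
t=1.800: state=(0.813, -0.940)
t=2.000: state=(0.604, -1.151)
t=2.200: state=(0.352, -1.376)
t=2.400: state=(0.054, -1.605)
t=2.600: state=(-0.288, -1.803)
t=2.800: state=(-0.661, -1.897)
t=3.000: state=(-1.034, -1.794)
t=3.200: state=(-1.362, -1.456)
t=3.400: state=(-1.606, -0.963)
t=3.600: state=(-1.747, -0.457)
t=3.800: state=(-1.794, -0.035)
t=4.000: state=(-1.768, 0.284)
t=4.200: state=(-1.686, 0.523)
t=4.340: state=(-1.603, 0.660)
largest grid value and its neighbours: x(0.910)=1.24090, x(0.920)=1.24100, x(0.930)=1.24098
parabola through these three points peaks at t≈0.923 with x≈1.24101

max x = 1.241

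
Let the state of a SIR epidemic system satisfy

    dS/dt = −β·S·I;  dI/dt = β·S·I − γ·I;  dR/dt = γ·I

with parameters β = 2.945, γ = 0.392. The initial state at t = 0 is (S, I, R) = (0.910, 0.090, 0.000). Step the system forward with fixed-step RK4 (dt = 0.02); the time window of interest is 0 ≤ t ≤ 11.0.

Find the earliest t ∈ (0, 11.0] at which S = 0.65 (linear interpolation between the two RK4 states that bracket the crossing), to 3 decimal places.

t = 0.623

t=0.000: state=(0.910, 0.090, 0.000)
step 1 (dt=0.02): k1=(-0.241, 0.206, 0.035), k2=(-0.246, 0.210, 0.036), k3=(-0.246, 0.210, 0.036), k4=(-0.251, 0.214, 0.037); state += dt/6·(k1+2k2+2k3+k4)
t=0.020: state=(0.905, 0.094, 0.001)
t=0.040: state=(0.900, 0.099, 0.001)
t=0.060: state=(0.895, 0.103, 0.002)
continuing one RK4 step at a time; state shown every 25 steps (Δt=0.5):
t=0.500: state=(0.719, 0.250, 0.031)
t=0.620: state=(0.652, 0.304, 0.044)
next step: t=0.640: state=(0.640, 0.313, 0.047) — S has crossed 0.65
linear interpolation between t=0.620 (0.65179) and t=0.640 (0.64005) → t≈0.623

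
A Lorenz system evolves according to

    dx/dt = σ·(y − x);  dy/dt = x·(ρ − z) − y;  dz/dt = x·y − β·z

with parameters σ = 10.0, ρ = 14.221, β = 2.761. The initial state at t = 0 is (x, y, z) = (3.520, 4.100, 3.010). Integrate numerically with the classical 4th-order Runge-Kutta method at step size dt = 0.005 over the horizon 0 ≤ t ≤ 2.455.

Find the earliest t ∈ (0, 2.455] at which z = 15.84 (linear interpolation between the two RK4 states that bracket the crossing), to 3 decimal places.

t = 0.274

t=0.000: state=(3.520, 4.100, 3.010)
step 1 (dt=0.005): k1=(5.800, 35.363, 6.121), k2=(6.539, 35.383, 6.451), k3=(6.521, 35.401, 6.457), k4=(7.244, 35.437, 6.795); state += dt/6·(k1+2k2+2k3+k4)
t=0.005: state=(3.553, 4.277, 3.042)
t=0.010: state=(3.592, 4.454, 3.078)
t=0.015: state=(3.639, 4.633, 3.117)
continuing one RK4 step at a time; state shown every 20 steps (Δt=0.1):
t=0.100: state=(5.263, 7.957, 4.585)
t=0.200: state=(8.501, 11.906, 9.688)
t=0.270: state=(10.426, 12.102, 15.510)
next step: t=0.275: state=(10.504, 11.963, 15.923) — z has crossed 15.84
linear interpolation between t=0.270 (15.51020) and t=0.275 (15.92295) → t≈0.274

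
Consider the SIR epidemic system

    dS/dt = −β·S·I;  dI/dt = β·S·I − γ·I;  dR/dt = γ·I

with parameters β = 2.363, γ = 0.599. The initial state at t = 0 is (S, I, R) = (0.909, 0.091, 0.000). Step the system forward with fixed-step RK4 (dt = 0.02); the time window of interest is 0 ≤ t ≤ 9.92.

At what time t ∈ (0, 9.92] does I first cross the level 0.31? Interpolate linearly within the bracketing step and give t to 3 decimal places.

t = 1.021

t=0.000: state=(0.909, 0.091, 0.000)
step 1 (dt=0.02): k1=(-0.195, 0.141, 0.055), k2=(-0.198, 0.143, 0.055), k3=(-0.198, 0.143, 0.055), k4=(-0.201, 0.144, 0.056); state += dt/6·(k1+2k2+2k3+k4)
t=0.020: state=(0.905, 0.094, 0.001)
t=0.040: state=(0.901, 0.097, 0.002)
t=0.060: state=(0.897, 0.100, 0.003)
continuing one RK4 step at a time; state shown every 25 steps (Δt=0.5):
t=0.500: state=(0.776, 0.184, 0.040)
t=1.000: state=(0.582, 0.305, 0.113)
t=1.020: state=(0.573, 0.310, 0.117)
next step: t=1.040: state=(0.565, 0.314, 0.121) — I has crossed 0.31
linear interpolation between t=1.020 (0.30983) and t=1.040 (0.31449) → t≈1.021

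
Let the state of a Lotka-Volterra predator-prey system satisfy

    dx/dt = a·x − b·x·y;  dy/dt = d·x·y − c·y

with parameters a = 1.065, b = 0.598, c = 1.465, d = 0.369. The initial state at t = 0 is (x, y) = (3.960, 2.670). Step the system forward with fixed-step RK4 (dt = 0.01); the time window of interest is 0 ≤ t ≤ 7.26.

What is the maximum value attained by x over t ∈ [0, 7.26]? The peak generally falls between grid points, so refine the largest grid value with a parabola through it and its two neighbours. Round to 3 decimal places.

t=0.000: state=(3.960, 2.670)
step 1 (dt=0.01): k1=(-2.105, -0.010), k2=(-2.100, -0.020), k3=(-2.100, -0.020), k4=(-2.094, -0.031); state += dt/6·(k1+2k2+2k3+k4)
t=0.010: state=(3.939, 2.670)
t=0.020: state=(3.918, 2.669)
t=0.030: state=(3.897, 2.669)
continuing one RK4 step at a time; state shown every 25 steps (Δt=0.25):
t=0.250: state=(3.478, 2.607)
t=0.500: state=(3.108, 2.447)
t=0.750: state=(2.858, 2.232)
t=1.000: state=(2.719, 2.000)
t=1.250: state=(2.676, 1.777)
t=1.500: state=(2.718, 1.579)
t=1.750: state=(2.838, 1.414)
t=2.000: state=(3.028, 1.284)
t=2.250: state=(3.286, 1.191)
t=2.500: state=(3.606, 1.134)
t=2.750: state=(3.980, 1.115)
t=3.000: state=(4.391, 1.137)
t=3.250: state=(4.813, 1.206)
t=3.500: state=(5.201, 1.327)
t=3.750: state=(5.496, 1.509)
t=4.000: state=(5.625, 1.750)
t=4.250: state=(5.535, 2.034)
t=4.500: state=(5.215, 2.319)
t=4.750: state=(4.726, 2.546)
t=5.000: state=(4.173, 2.661)
t=5.250: state=(3.657, 2.646)
t=5.500: state=(3.240, 2.519)
t=5.750: state=(2.943, 2.321)
t=6.000: state=(2.761, 2.092)
t=6.250: state=(2.682, 1.863)
t=6.500: state=(2.692, 1.654)
t=6.750: state=(2.782, 1.475)
t=7.000: state=(2.945, 1.331)
t=7.250: state=(3.177, 1.223)
t=7.260: state=(3.187, 1.220)
largest grid value and its neighbours: x(4.020)=5.62667, x(4.030)=5.62680, x(4.040)=5.62657
parabola through these three points peaks at t≈4.029 with x≈5.62680

max x = 5.627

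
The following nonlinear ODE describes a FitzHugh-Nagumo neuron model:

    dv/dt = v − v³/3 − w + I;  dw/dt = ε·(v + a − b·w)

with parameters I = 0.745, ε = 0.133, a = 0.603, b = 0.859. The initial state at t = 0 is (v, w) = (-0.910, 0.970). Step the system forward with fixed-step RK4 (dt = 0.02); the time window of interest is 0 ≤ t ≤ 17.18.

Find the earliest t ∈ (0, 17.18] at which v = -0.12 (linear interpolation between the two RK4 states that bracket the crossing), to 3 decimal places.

t=0.000: state=(-0.910, 0.970)
step 1 (dt=0.02): k1=(-0.884, -0.152), k2=(-0.884, -0.153), k3=(-0.884, -0.153), k4=(-0.884, -0.154); state += dt/6·(k1+2k2+2k3+k4)
t=0.020: state=(-0.928, 0.967)
t=0.040: state=(-0.945, 0.964)
t=0.060: state=(-0.963, 0.961)
continuing one RK4 step at a time; state shown every 50 steps (Δt=1):
t=1.000: state=(-1.569, 0.778)
t=2.000: state=(-1.658, 0.563)
t=3.000: state=(-1.577, 0.374)
t=4.000: state=(-1.469, 0.218)
t=5.000: state=(-1.351, 0.093)
t=6.000: state=(-1.223, -0.003)
t=7.000: state=(-1.079, -0.071)
t=8.000: state=(-0.904, -0.113)
t=9.000: state=(-0.660, -0.124)
t=10.000: state=(-0.231, -0.093)
t=10.160: state=(-0.126, -0.083)
next step: t=10.180: state=(-0.112, -0.081) — v has crossed -0.12
linear interpolation between t=10.160 (-0.12587) and t=10.180 (-0.11170) → t≈10.168

t = 10.168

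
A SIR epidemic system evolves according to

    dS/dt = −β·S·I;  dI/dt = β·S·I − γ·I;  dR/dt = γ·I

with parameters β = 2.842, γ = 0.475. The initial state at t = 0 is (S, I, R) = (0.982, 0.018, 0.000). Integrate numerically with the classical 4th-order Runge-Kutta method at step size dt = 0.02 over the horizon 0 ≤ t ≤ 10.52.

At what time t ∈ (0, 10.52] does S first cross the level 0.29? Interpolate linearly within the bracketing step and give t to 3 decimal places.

t=0.000: state=(0.982, 0.018, 0.000)
step 1 (dt=0.02): k1=(-0.050, 0.042, 0.009), k2=(-0.051, 0.043, 0.009), k3=(-0.051, 0.043, 0.009), k4=(-0.053, 0.044, 0.009); state += dt/6·(k1+2k2+2k3+k4)
t=0.020: state=(0.981, 0.019, 0.000)
t=0.040: state=(0.980, 0.020, 0.000)
t=0.060: state=(0.979, 0.021, 0.001)
continuing one RK4 step at a time; state shown every 25 steps (Δt=0.5):
t=0.500: state=(0.936, 0.056, 0.008)
t=1.000: state=(0.814, 0.154, 0.031)
t=1.500: state=(0.580, 0.332, 0.088)
t=2.000: state=(0.319, 0.493, 0.188)
t=2.060: state=(0.293, 0.505, 0.202)
next step: t=2.080: state=(0.285, 0.508, 0.207) — S has crossed 0.29
linear interpolation between t=2.060 (0.29332) and t=2.080 (0.28499) → t≈2.068

t = 2.068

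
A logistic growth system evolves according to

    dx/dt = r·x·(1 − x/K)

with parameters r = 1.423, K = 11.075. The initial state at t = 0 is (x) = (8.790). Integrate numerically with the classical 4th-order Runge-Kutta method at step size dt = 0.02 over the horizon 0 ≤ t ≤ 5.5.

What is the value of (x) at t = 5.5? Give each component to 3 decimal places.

t=0.000: state=(8.790)
step 1 (dt=0.02): k1=(2.581), k2=(2.559), k3=(2.559), k4=(2.538); state += dt/6·(k1+2k2+2k3+k4)
t=0.020: state=(8.841)
t=0.040: state=(8.892)
t=0.060: state=(8.941)
continuing one RK4 step at a time; state shown every 10 steps (Δt=0.2):
t=0.200: state=(9.263)
t=0.400: state=(9.655)
t=0.600: state=(9.971)
t=0.800: state=(10.224)
t=1.000: state=(10.422)
t=1.200: state=(10.577)
t=1.400: state=(10.696)
t=1.600: state=(10.787)
t=1.800: state=(10.857)
t=2.000: state=(10.910)
t=2.200: state=(10.951)
t=2.400: state=(10.981)
t=2.600: state=(11.004)
t=2.800: state=(11.022)
t=3.000: state=(11.035)
t=3.200: state=(11.045)
t=3.400: state=(11.052)
t=3.600: state=(11.058)
t=3.800: state=(11.062)
t=4.000: state=(11.065)
t=4.200: state=(11.068)
t=4.400: state=(11.070)
t=4.600: state=(11.071)
t=4.800: state=(11.072)
t=5.000: state=(11.073)
t=5.200: state=(11.073)
t=5.400: state=(11.074)
t=5.500: state=(11.074)

(x) = (11.074)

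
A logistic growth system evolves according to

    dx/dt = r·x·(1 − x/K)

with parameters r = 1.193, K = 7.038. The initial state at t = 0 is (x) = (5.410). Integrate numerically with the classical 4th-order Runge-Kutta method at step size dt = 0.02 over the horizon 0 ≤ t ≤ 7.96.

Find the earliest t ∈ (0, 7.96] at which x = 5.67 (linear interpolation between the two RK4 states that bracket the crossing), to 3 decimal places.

t=0.000: state=(5.410)
step 1 (dt=0.02): k1=(1.493), k2=(1.483), k3=(1.483), k4=(1.474); state += dt/6·(k1+2k2+2k3+k4)
t=0.020: state=(5.440)
t=0.040: state=(5.469)
t=0.060: state=(5.498)
t=0.180: state=(5.663)
next step: t=0.200: state=(5.689) — x has crossed 5.67
linear interpolation between t=0.180 (5.66315) and t=0.200 (5.68936) → t≈0.185

t = 0.185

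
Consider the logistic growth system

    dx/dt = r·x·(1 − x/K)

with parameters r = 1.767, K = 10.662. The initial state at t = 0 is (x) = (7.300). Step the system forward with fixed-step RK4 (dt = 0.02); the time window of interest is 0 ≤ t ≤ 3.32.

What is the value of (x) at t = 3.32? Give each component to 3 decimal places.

t=0.000: state=(7.300)
step 1 (dt=0.02): k1=(4.067), k2=(4.041), k3=(4.041), k4=(4.014); state += dt/6·(k1+2k2+2k3+k4)
t=0.020: state=(7.381)
t=0.040: state=(7.461)
t=0.060: state=(7.539)
continuing one RK4 step at a time; state shown every 10 steps (Δt=0.2):
t=0.200: state=(8.056)
t=0.400: state=(8.688)
t=0.600: state=(9.195)
t=0.800: state=(9.588)
t=1.000: state=(9.884)
t=1.200: state=(10.104)
t=1.400: state=(10.264)
t=1.600: state=(10.379)
t=1.800: state=(10.462)
t=2.000: state=(10.521)
t=2.200: state=(10.562)
t=2.400: state=(10.592)
t=2.600: state=(10.613)
t=2.800: state=(10.627)
t=3.000: state=(10.638)
t=3.200: state=(10.645)
t=3.320: state=(10.648)

(x) = (10.648)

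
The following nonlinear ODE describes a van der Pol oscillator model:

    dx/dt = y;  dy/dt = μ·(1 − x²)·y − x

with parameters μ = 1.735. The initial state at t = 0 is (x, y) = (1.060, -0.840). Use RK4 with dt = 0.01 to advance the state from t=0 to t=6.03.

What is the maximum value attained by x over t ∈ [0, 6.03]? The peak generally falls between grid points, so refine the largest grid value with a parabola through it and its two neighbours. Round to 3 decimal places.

t=0.000: state=(1.060, -0.840)
step 1 (dt=0.01): k1=(-0.840, -0.880), k2=(-0.844, -0.888), k3=(-0.844, -0.888), k4=(-0.849, -0.896); state += dt/6·(k1+2k2+2k3+k4)
t=0.010: state=(1.052, -0.849)
t=0.020: state=(1.043, -0.858)
t=0.030: state=(1.034, -0.867)
continuing one RK4 step at a time; state shown every 20 steps (Δt=0.2):
t=0.200: state=(0.872, -1.055)
t=0.400: state=(0.630, -1.387)
t=0.600: state=(0.304, -1.920)
t=0.800: state=(-0.156, -2.716)
t=1.000: state=(-0.780, -3.436)
t=1.200: state=(-1.443, -2.898)
t=1.400: state=(-1.863, -1.289)
t=1.600: state=(-2.002, -0.240)
t=1.800: state=(-2.003, 0.165)
t=2.000: state=(-1.953, 0.310)
t=2.200: state=(-1.884, 0.373)
t=2.400: state=(-1.805, 0.413)
t=2.600: state=(-1.719, 0.451)
t=2.800: state=(-1.625, 0.492)
t=3.000: state=(-1.521, 0.542)
t=3.200: state=(-1.407, 0.608)
t=3.400: state=(-1.277, 0.696)
t=3.600: state=(-1.126, 0.820)
t=3.800: state=(-0.945, 1.004)
t=4.000: state=(-0.718, 1.292)
t=4.200: state=(-0.416, 1.757)
t=4.400: state=(0.003, 2.487)
t=4.600: state=(0.588, 3.328)
t=4.800: state=(1.274, 3.254)
t=5.000: state=(1.785, 1.736)
t=5.200: state=(1.989, 0.447)
t=5.400: state=(2.015, -0.092)
t=5.600: state=(1.975, -0.282)
t=5.800: state=(1.910, -0.358)
t=6.000: state=(1.833, -0.402)
t=6.030: state=(1.821, -0.407)
largest grid value and its neighbours: x(5.340)=2.01766, x(5.350)=2.01771, x(5.360)=2.01756
parabola through these three points peaks at t≈5.347 with x≈2.01771

max x = 2.018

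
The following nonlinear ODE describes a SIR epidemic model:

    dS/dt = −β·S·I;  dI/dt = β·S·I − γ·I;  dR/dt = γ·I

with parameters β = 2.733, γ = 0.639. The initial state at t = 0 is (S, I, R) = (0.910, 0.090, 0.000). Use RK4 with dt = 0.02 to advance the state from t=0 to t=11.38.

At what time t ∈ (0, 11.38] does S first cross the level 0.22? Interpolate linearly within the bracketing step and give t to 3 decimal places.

t = 1.734

t=0.000: state=(0.910, 0.090, 0.000)
step 1 (dt=0.02): k1=(-0.224, 0.166, 0.058), k2=(-0.227, 0.169, 0.059), k3=(-0.227, 0.169, 0.059), k4=(-0.231, 0.171, 0.060); state += dt/6·(k1+2k2+2k3+k4)
t=0.020: state=(0.905, 0.093, 0.001)
t=0.040: state=(0.901, 0.097, 0.002)
t=0.060: state=(0.896, 0.100, 0.004)
continuing one RK4 step at a time; state shown every 25 steps (Δt=0.5):
t=0.500: state=(0.749, 0.205, 0.046)
t=1.000: state=(0.510, 0.354, 0.135)
t=1.500: state=(0.293, 0.442, 0.265)
t=1.720: state=(0.224, 0.448, 0.328)
next step: t=1.740: state=(0.218, 0.448, 0.334) — S has crossed 0.22
linear interpolation between t=1.720 (0.22381) and t=1.740 (0.21839) → t≈1.734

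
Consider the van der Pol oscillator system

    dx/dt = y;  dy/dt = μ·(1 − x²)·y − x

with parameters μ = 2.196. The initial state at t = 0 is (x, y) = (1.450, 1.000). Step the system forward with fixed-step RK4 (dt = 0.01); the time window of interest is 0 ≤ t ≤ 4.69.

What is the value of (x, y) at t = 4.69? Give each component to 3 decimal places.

t=0.000: state=(1.450, 1.000)
step 1 (dt=0.01): k1=(1.000, -3.871), k2=(0.981, -3.861), k3=(0.981, -3.860), k4=(0.961, -3.848); state += dt/6·(k1+2k2+2k3+k4)
t=0.010: state=(1.460, 0.961)
t=0.020: state=(1.469, 0.923)
t=0.030: state=(1.478, 0.885)
continuing one RK4 step at a time; state shown every 20 steps (Δt=0.2):
t=0.200: state=(1.579, 0.329)
t=0.400: state=(1.601, -0.065)
t=0.600: state=(1.566, -0.265)
t=0.800: state=(1.500, -0.379)
t=1.000: state=(1.416, -0.462)
t=1.200: state=(1.316, -0.544)
t=1.400: state=(1.197, -0.645)
t=1.600: state=(1.055, -0.787)
t=1.800: state=(0.877, -1.006)
t=2.000: state=(0.643, -1.374)
t=2.200: state=(0.309, -2.032)
t=2.400: state=(-0.201, -3.138)
t=2.600: state=(-0.940, -4.048)
t=2.800: state=(-1.653, -2.653)
t=3.000: state=(-1.968, -0.700)
t=3.200: state=(-2.019, 0.036)
t=3.400: state=(-1.988, 0.232)
t=3.600: state=(-1.935, 0.291)
t=3.800: state=(-1.874, 0.319)
t=4.000: state=(-1.808, 0.341)
t=4.200: state=(-1.738, 0.364)
t=4.400: state=(-1.662, 0.391)
t=4.600: state=(-1.581, 0.424)
t=4.690: state=(-1.542, 0.442)

(x, y) = (-1.542, 0.442)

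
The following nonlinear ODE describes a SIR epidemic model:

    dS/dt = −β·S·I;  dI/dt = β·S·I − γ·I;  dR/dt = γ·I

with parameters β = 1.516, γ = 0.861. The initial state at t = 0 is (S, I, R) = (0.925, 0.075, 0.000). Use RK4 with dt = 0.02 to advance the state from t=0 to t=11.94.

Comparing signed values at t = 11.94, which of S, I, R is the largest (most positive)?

t=0.000: state=(0.925, 0.075, 0.000)
step 1 (dt=0.02): k1=(-0.105, 0.041, 0.065), k2=(-0.106, 0.041, 0.065), k3=(-0.106, 0.041, 0.065), k4=(-0.106, 0.041, 0.065); state += dt/6·(k1+2k2+2k3+k4)
t=0.020: state=(0.923, 0.076, 0.001)
t=0.040: state=(0.921, 0.077, 0.003)
t=0.060: state=(0.919, 0.077, 0.004)
continuing one RK4 step at a time; state shown every 25 steps (Δt=0.5):
t=0.500: state=(0.867, 0.096, 0.037)
t=1.000: state=(0.799, 0.118, 0.083)
t=1.500: state=(0.726, 0.136, 0.138)
t=2.000: state=(0.651, 0.150, 0.200)
t=2.500: state=(0.580, 0.155, 0.265)
t=3.000: state=(0.516, 0.152, 0.332)
t=3.500: state=(0.461, 0.143, 0.396)
t=4.000: state=(0.415, 0.130, 0.455)
t=4.500: state=(0.379, 0.114, 0.507)
t=5.000: state=(0.349, 0.098, 0.553)
t=5.500: state=(0.326, 0.082, 0.591)
t=6.000: state=(0.308, 0.068, 0.624)
t=6.500: state=(0.294, 0.055, 0.650)
t=7.000: state=(0.283, 0.045, 0.672)
t=7.500: state=(0.275, 0.036, 0.689)
t=8.000: state=(0.268, 0.029, 0.703)
t=8.500: state=(0.263, 0.023, 0.714)
t=9.000: state=(0.259, 0.018, 0.723)
t=9.500: state=(0.256, 0.014, 0.730)
t=10.000: state=(0.253, 0.011, 0.735)
t=10.500: state=(0.252, 0.009, 0.740)
t=11.000: state=(0.250, 0.007, 0.743)
t=11.500: state=(0.249, 0.005, 0.746)
t=11.940: state=(0.248, 0.004, 0.748)
compare at T: S=0.248, I=0.004, R=0.748

largest component: R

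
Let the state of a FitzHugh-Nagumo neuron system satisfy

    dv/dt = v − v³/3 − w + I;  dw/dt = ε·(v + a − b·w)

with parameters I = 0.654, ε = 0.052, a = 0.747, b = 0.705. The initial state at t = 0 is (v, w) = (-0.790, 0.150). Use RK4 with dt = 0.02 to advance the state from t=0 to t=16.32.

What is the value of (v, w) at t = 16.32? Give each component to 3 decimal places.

t=0.000: state=(-0.790, 0.150)
step 1 (dt=0.02): k1=(-0.122, -0.008), k2=(-0.122, -0.008), k3=(-0.122, -0.008), k4=(-0.122, -0.008); state += dt/6·(k1+2k2+2k3+k4)
t=0.020: state=(-0.792, 0.150)
t=0.040: state=(-0.795, 0.150)
t=0.060: state=(-0.797, 0.150)
continuing one RK4 step at a time; state shown every 50 steps (Δt=1):
t=1.000: state=(-0.927, 0.139)
t=2.000: state=(-1.068, 0.121)
t=3.000: state=(-1.173, 0.097)
t=4.000: state=(-1.226, 0.071)
t=5.000: state=(-1.236, 0.043)
t=6.000: state=(-1.222, 0.017)
t=7.000: state=(-1.193, -0.007)
t=8.000: state=(-1.155, -0.029)
t=9.000: state=(-1.110, -0.047)
t=10.000: state=(-1.060, -0.063)
t=11.000: state=(-1.002, -0.075)
t=12.000: state=(-0.933, -0.084)
t=13.000: state=(-0.848, -0.088)
t=14.000: state=(-0.732, -0.087)
t=15.000: state=(-0.549, -0.079)
t=16.000: state=(-0.196, -0.058)
t=16.320: state=(-0.003, -0.047)

(v, w) = (-0.003, -0.047)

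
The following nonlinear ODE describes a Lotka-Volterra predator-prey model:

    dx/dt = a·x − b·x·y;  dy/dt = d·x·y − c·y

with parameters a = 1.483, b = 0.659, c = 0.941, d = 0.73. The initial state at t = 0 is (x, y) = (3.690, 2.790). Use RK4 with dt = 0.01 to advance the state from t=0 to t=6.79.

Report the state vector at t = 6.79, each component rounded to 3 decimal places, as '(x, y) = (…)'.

t=0.000: state=(3.690, 2.790)
step 1 (dt=0.01): k1=(-1.312, 4.890), k2=(-1.369, 4.919), k3=(-1.369, 4.919), k4=(-1.427, 4.948); state += dt/6·(k1+2k2+2k3+k4)
t=0.010: state=(3.676, 2.839)
t=0.020: state=(3.661, 2.889)
t=0.030: state=(3.645, 2.939)
continuing one RK4 step at a time; state shown every 25 steps (Δt=0.25):
t=0.250: state=(3.032, 4.110)
t=0.500: state=(2.030, 5.159)
t=0.750: state=(1.214, 5.454)
t=1.000: state=(0.731, 5.124)
t=1.250: state=(0.478, 4.511)
t=1.500: state=(0.348, 3.840)
t=1.750: state=(0.282, 3.212)
t=2.000: state=(0.252, 2.665)
t=2.250: state=(0.245, 2.203)
t=2.500: state=(0.255, 1.823)
t=2.750: state=(0.281, 1.512)
t=3.000: state=(0.324, 1.263)
t=3.250: state=(0.388, 1.065)
t=3.500: state=(0.478, 0.911)
t=3.750: state=(0.603, 0.794)
t=4.000: state=(0.772, 0.711)
t=4.250: state=(0.999, 0.660)
t=4.500: state=(1.301, 0.642)
t=4.750: state=(1.693, 0.666)
t=5.000: state=(2.186, 0.749)
t=5.250: state=(2.763, 0.929)
t=5.500: state=(3.347, 1.283)
t=5.750: state=(3.736, 1.946)
t=6.000: state=(3.612, 3.037)
t=6.250: state=(2.843, 4.361)
t=6.500: state=(1.843, 5.280)
t=6.750: state=(1.094, 5.427)
t=6.790: state=(1.007, 5.389)

(x, y) = (1.007, 5.389)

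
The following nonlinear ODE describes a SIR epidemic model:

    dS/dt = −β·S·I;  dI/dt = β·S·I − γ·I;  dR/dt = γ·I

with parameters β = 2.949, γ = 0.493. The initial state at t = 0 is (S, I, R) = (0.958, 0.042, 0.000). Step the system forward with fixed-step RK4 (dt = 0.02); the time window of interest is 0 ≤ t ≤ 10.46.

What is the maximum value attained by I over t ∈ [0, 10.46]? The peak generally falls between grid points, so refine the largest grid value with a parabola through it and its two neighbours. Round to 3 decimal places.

t=0.000: state=(0.958, 0.042, 0.000)
step 1 (dt=0.02): k1=(-0.119, 0.098, 0.021), k2=(-0.121, 0.100, 0.021), k3=(-0.121, 0.100, 0.021), k4=(-0.124, 0.102, 0.022); state += dt/6·(k1+2k2+2k3+k4)
t=0.020: state=(0.956, 0.044, 0.000)
t=0.040: state=(0.953, 0.046, 0.001)
t=0.060: state=(0.950, 0.048, 0.001)
continuing one RK4 step at a time; state shown every 25 steps (Δt=0.5):
t=0.500: state=(0.854, 0.126, 0.019)
t=1.000: state=(0.630, 0.300, 0.070)
t=1.500: state=(0.351, 0.481, 0.168)
t=2.000: state=(0.163, 0.541, 0.297)
t=2.500: state=(0.075, 0.499, 0.426)
t=3.000: state=(0.038, 0.422, 0.540)
t=3.500: state=(0.022, 0.344, 0.634)
t=4.000: state=(0.014, 0.276, 0.710)
t=4.500: state=(0.010, 0.219, 0.771)
t=5.000: state=(0.007, 0.173, 0.819)
t=5.500: state=(0.006, 0.137, 0.857)
t=6.000: state=(0.005, 0.108, 0.887)
t=6.500: state=(0.004, 0.085, 0.911)
t=7.000: state=(0.004, 0.067, 0.930)
t=7.500: state=(0.003, 0.052, 0.944)
t=8.000: state=(0.003, 0.041, 0.956)
t=8.500: state=(0.003, 0.032, 0.965)
t=9.000: state=(0.003, 0.025, 0.972)
t=9.500: state=(0.003, 0.020, 0.977)
t=10.000: state=(0.003, 0.016, 0.982)
t=10.460: state=(0.003, 0.012, 0.985)
largest grid value and its neighbours: I(1.960)=0.54086, I(1.980)=0.54097, I(2.000)=0.54090
parabola through these three points peaks at t≈1.982 with I≈0.54097

max I = 0.541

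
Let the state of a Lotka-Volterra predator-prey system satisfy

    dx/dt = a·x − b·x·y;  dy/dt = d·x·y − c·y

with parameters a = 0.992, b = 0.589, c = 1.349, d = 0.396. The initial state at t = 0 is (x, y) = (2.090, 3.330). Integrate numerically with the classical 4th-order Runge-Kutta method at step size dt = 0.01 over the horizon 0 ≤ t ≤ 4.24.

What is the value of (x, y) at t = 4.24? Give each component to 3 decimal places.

t=0.000: state=(2.090, 3.330)
step 1 (dt=0.01): k1=(-2.026, -1.736), k2=(-2.006, -1.745), k3=(-2.006, -1.745), k4=(-1.985, -1.753); state += dt/6·(k1+2k2+2k3+k4)
t=0.010: state=(2.070, 3.313)
t=0.020: state=(2.050, 3.295)
t=0.030: state=(2.031, 3.277)
continuing one RK4 step at a time; state shown every 20 steps (Δt=0.2):
t=0.200: state=(1.759, 2.958)
t=0.400: state=(1.549, 2.573)
t=0.600: state=(1.425, 2.209)
t=0.800: state=(1.366, 1.883)
t=1.000: state=(1.358, 1.601)
t=1.200: state=(1.391, 1.363)
t=1.400: state=(1.462, 1.165)
t=1.600: state=(1.570, 1.003)
t=1.800: state=(1.715, 0.872)
t=2.000: state=(1.899, 0.768)
t=2.200: state=(2.126, 0.687)
t=2.400: state=(2.400, 0.628)
t=2.600: state=(2.725, 0.587)
t=2.800: state=(3.106, 0.564)
t=3.000: state=(3.545, 0.560)
t=3.200: state=(4.044, 0.578)
t=3.400: state=(4.597, 0.621)
t=3.600: state=(5.189, 0.698)
t=3.800: state=(5.788, 0.823)
t=4.000: state=(6.338, 1.017)
t=4.200: state=(6.748, 1.305)
t=4.240: state=(6.803, 1.377)

(x, y) = (6.803, 1.377)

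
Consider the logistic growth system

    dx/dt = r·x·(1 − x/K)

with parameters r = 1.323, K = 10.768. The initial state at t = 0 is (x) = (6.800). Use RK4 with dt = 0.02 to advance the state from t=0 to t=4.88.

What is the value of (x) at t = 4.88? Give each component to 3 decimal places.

t=0.000: state=(6.800)
step 1 (dt=0.02): k1=(3.315), k2=(3.303), k3=(3.304), k4=(3.292); state += dt/6·(k1+2k2+2k3+k4)
t=0.020: state=(6.866)
t=0.040: state=(6.932)
t=0.060: state=(6.997)
continuing one RK4 step at a time; state shown every 10 steps (Δt=0.2):
t=0.200: state=(7.437)
t=0.400: state=(8.013)
t=0.600: state=(8.520)
t=0.800: state=(8.955)
t=1.000: state=(9.320)
t=1.200: state=(9.620)
t=1.400: state=(9.865)
t=1.600: state=(10.061)
t=1.800: state=(10.217)
t=2.000: state=(10.340)
t=2.200: state=(10.436)
t=2.400: state=(10.512)
t=2.600: state=(10.570)
t=2.800: state=(10.616)
t=3.000: state=(10.651)
t=3.200: state=(10.678)
t=3.400: state=(10.699)
t=3.600: state=(10.715)
t=3.800: state=(10.727)
t=4.000: state=(10.736)
t=4.200: state=(10.744)
t=4.400: state=(10.749)
t=4.600: state=(10.754)
t=4.800: state=(10.757)
t=4.880: state=(10.758)

(x) = (10.758)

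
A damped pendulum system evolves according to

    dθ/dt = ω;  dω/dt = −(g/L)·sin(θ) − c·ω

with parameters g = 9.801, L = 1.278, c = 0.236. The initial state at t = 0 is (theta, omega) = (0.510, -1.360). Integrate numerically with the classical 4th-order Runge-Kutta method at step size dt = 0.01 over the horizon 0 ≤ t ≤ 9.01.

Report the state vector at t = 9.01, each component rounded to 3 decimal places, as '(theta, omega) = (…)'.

t=0.000: state=(0.510, -1.360)
step 1 (dt=0.01): k1=(-1.360, -3.423), k2=(-1.377, -3.373), k3=(-1.377, -3.373), k4=(-1.394, -3.322); state += dt/6·(k1+2k2+2k3+k4)
t=0.010: state=(0.496, -1.394)
t=0.020: state=(0.482, -1.426)
t=0.030: state=(0.468, -1.458)
continuing one RK4 step at a time; state shown every 50 steps (Δt=0.5):
t=0.500: state=(-0.341, -1.493)
t=1.000: state=(-0.593, 0.585)
t=1.500: state=(0.056, 1.587)
t=2.000: state=(0.549, 0.111)
t=2.500: state=(0.171, -1.364)
t=3.000: state=(-0.421, -0.635)
t=3.500: state=(-0.315, 0.960)
t=4.000: state=(0.253, 0.940)
t=4.500: state=(0.376, -0.494)
t=5.000: state=(-0.082, -1.028)
t=5.500: state=(-0.364, 0.057)
t=6.000: state=(-0.063, 0.936)
t=6.500: state=(0.300, 0.294)
t=7.000: state=(0.167, -0.722)
t=7.500: state=(-0.206, -0.527)
t=8.000: state=(-0.223, 0.449)
t=8.500: state=(0.102, 0.633)
t=9.000: state=(0.235, -0.171)
t=9.010: state=(0.233, -0.188)

(theta, omega) = (0.233, -0.188)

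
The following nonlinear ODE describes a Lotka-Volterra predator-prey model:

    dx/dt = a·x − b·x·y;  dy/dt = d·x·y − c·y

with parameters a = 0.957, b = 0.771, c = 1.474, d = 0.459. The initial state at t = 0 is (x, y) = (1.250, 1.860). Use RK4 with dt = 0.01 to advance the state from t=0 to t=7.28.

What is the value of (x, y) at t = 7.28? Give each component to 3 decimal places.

(x, y) = (1.683, 0.474)

t=0.000: state=(1.250, 1.860)
step 1 (dt=0.01): k1=(-0.596, -1.674), k2=(-0.587, -1.669), k3=(-0.587, -1.669), k4=(-0.578, -1.664); state += dt/6·(k1+2k2+2k3+k4)
t=0.010: state=(1.244, 1.843)
t=0.020: state=(1.238, 1.827)
t=0.030: state=(1.233, 1.810)
continuing one RK4 step at a time; state shown every 25 steps (Δt=0.25):
t=0.250: state=(1.153, 1.476)
t=0.500: state=(1.137, 1.163)
t=0.750: state=(1.183, 0.919)
t=1.000: state=(1.282, 0.732)
t=1.250: state=(1.435, 0.591)
t=1.500: state=(1.644, 0.488)
t=1.750: state=(1.915, 0.414)
t=2.000: state=(2.258, 0.363)
t=2.250: state=(2.683, 0.333)
t=2.500: state=(3.200, 0.323)
t=2.750: state=(3.817, 0.334)
t=3.000: state=(4.532, 0.373)
t=3.250: state=(5.322, 0.453)
t=3.500: state=(6.114, 0.605)
t=3.750: state=(6.749, 0.877)
t=4.000: state=(6.948, 1.340)
t=4.250: state=(6.409, 2.010)
t=4.500: state=(5.153, 2.713)
t=4.750: state=(3.707, 3.116)
t=5.000: state=(2.575, 3.078)
t=5.250: state=(1.862, 2.737)
t=5.500: state=(1.457, 2.285)
t=5.750: state=(1.244, 1.843)
t=6.000: state=(1.151, 1.461)
t=6.250: state=(1.137, 1.152)
t=6.500: state=(1.186, 0.910)
t=6.750: state=(1.288, 0.725)
t=7.000: state=(1.442, 0.586)
t=7.250: state=(1.653, 0.484)
t=7.280: state=(1.683, 0.474)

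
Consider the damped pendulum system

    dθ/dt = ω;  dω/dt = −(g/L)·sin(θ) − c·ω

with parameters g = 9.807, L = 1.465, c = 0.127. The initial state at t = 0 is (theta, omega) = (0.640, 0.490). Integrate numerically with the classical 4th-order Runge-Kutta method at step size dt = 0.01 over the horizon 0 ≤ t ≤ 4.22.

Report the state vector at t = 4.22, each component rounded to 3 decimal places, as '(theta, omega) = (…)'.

(theta, omega) = (-0.309, 1.064)

t=0.000: state=(0.640, 0.490)
step 1 (dt=0.01): k1=(0.490, -4.060), k2=(0.470, -4.071), k3=(0.470, -4.070), k4=(0.449, -4.080); state += dt/6·(k1+2k2+2k3+k4)
t=0.010: state=(0.645, 0.449)
t=0.020: state=(0.649, 0.408)
t=0.030: state=(0.653, 0.367)
continuing one RK4 step at a time; state shown every 20 steps (Δt=0.2):
t=0.200: state=(0.655, -0.334)
t=0.400: state=(0.512, -1.067)
t=0.600: state=(0.246, -1.537)
t=0.800: state=(-0.076, -1.611)
t=1.000: state=(-0.371, -1.271)
t=1.200: state=(-0.564, -0.632)
t=1.400: state=(-0.615, 0.133)
t=1.600: state=(-0.514, 0.850)
t=1.800: state=(-0.289, 1.354)
t=2.000: state=(0.004, 1.510)
t=2.200: state=(0.289, 1.274)
t=2.400: state=(0.493, 0.728)
t=2.600: state=(0.569, 0.027)
t=2.800: state=(0.504, -0.663)
t=3.000: state=(0.316, -1.182)
t=3.200: state=(0.052, -1.397)
t=3.400: state=(-0.219, -1.248)
t=3.600: state=(-0.427, -0.789)
t=3.800: state=(-0.522, -0.152)
t=4.000: state=(-0.486, 0.503)
t=4.200: state=(-0.330, 1.025)
t=4.220: state=(-0.309, 1.064)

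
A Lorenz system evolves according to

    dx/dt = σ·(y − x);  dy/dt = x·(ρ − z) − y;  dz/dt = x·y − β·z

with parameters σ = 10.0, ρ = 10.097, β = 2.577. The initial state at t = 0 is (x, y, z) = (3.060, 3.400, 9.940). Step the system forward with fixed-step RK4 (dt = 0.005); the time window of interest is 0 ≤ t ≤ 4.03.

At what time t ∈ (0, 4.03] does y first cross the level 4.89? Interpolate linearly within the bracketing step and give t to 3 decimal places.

t=0.000: state=(3.060, 3.400, 9.940)
step 1 (dt=0.005): k1=(3.400, -2.920, -15.211), k2=(3.242, -2.794, -15.107), k3=(3.249, -2.795, -15.108), k4=(3.098, -2.671, -15.004); state += dt/6·(k1+2k2+2k3+k4)
t=0.005: state=(3.076, 3.386, 9.864)
t=0.010: state=(3.091, 3.373, 9.790)
t=0.015: state=(3.105, 3.362, 9.716)
continuing one RK4 step at a time; state shown every 40 steps (Δt=0.2):
t=0.200: state=(3.397, 3.650, 7.668)
t=0.390: state=(4.258, 4.888, 7.152)
next step: t=0.395: state=(4.290, 4.927, 7.165) — y has crossed 4.89
linear interpolation between t=0.390 (4.88844) and t=0.395 (4.92670) → t≈0.390

t = 0.390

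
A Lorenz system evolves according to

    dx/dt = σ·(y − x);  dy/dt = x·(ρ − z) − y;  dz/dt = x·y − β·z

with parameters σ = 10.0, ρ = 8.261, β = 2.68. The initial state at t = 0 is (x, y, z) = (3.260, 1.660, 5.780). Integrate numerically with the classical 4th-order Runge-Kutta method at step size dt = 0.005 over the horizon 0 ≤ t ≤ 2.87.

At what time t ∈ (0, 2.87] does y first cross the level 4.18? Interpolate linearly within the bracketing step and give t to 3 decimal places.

t=0.000: state=(3.260, 1.660, 5.780)
step 1 (dt=0.005): k1=(-16.000, 6.428, -10.079), k2=(-15.439, 6.394, -10.026), k3=(-15.454, 6.397, -10.024), k4=(-14.907, 6.364, -9.971); state += dt/6·(k1+2k2+2k3+k4)
t=0.005: state=(3.183, 1.692, 5.730)
t=0.010: state=(3.111, 1.724, 5.680)
t=0.015: state=(3.044, 1.755, 5.631)
continuing one RK4 step at a time; state shown every 20 steps (Δt=0.1):
t=0.100: state=(2.474, 2.269, 4.893)
t=0.200: state=(2.580, 2.926, 4.310)
t=0.300: state=(3.089, 3.741, 4.126)
t=0.345: state=(3.406, 4.162, 4.202)
next step: t=0.350: state=(3.444, 4.211, 4.217) — y has crossed 4.18
linear interpolation between t=0.345 (4.16244) and t=0.350 (4.21091) → t≈0.347

t = 0.347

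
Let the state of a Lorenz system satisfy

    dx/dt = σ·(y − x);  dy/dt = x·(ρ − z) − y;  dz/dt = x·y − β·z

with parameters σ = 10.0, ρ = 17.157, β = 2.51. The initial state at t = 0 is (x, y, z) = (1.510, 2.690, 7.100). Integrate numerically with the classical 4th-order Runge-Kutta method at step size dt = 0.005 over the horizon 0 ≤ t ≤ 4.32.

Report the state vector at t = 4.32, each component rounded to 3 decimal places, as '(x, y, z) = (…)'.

(x, y, z) = (6.722, 3.719, 20.567)

t=0.000: state=(1.510, 2.690, 7.100)
step 1 (dt=0.005): k1=(11.800, 12.496, -13.759), k2=(11.817, 12.814, -13.545), k3=(11.825, 12.813, -13.545), k4=(11.849, 13.133, -13.330); state += dt/6·(k1+2k2+2k3+k4)
t=0.005: state=(1.569, 2.754, 7.032)
t=0.010: state=(1.629, 2.821, 6.967)
t=0.015: state=(1.688, 2.892, 6.903)
continuing one RK4 step at a time; state shown every 40 steps (Δt=0.2):
t=0.200: state=(5.214, 8.201, 7.155)
t=0.400: state=(11.239, 11.532, 21.131)
t=0.600: state=(4.439, 0.846, 19.806)
t=0.800: state=(1.226, 0.971, 12.209)
t=1.000: state=(1.857, 2.704, 7.790)
t=1.200: state=(5.321, 8.207, 7.747)
t=1.400: state=(10.971, 11.201, 20.880)
t=1.600: state=(4.609, 1.198, 19.677)
t=1.800: state=(1.552, 1.360, 12.290)
t=2.000: state=(2.469, 3.571, 8.150)
t=2.200: state=(6.641, 9.790, 9.789)
t=2.400: state=(10.287, 8.507, 22.461)
t=2.600: state=(3.711, 1.334, 17.868)
t=2.800: state=(1.995, 2.196, 11.398)
t=3.000: state=(3.842, 5.588, 8.593)
t=3.200: state=(8.965, 11.556, 14.783)
t=3.400: state=(7.759, 4.315, 21.878)
t=3.600: state=(2.839, 1.898, 15.031)
t=3.800: state=(2.991, 3.891, 10.254)
t=4.000: state=(6.483, 9.033, 11.089)
t=4.200: state=(9.610, 8.601, 20.845)
t=4.320: state=(6.722, 3.719, 20.567)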